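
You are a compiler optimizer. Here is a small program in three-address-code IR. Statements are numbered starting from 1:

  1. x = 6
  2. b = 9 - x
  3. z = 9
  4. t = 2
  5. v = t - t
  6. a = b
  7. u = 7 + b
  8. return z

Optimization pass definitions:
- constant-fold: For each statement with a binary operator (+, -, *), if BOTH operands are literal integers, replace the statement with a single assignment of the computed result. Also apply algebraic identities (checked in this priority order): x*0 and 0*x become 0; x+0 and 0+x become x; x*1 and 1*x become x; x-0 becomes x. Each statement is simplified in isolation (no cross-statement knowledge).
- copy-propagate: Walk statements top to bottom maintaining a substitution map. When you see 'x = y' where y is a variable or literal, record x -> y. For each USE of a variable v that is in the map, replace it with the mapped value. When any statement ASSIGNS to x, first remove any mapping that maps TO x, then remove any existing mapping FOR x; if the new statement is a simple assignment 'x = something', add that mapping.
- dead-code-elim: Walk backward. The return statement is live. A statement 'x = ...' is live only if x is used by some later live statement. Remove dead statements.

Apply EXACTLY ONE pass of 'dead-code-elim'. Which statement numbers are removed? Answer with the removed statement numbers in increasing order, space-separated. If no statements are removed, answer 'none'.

Answer: 1 2 4 5 6 7

Derivation:
Backward liveness scan:
Stmt 1 'x = 6': DEAD (x not in live set [])
Stmt 2 'b = 9 - x': DEAD (b not in live set [])
Stmt 3 'z = 9': KEEP (z is live); live-in = []
Stmt 4 't = 2': DEAD (t not in live set ['z'])
Stmt 5 'v = t - t': DEAD (v not in live set ['z'])
Stmt 6 'a = b': DEAD (a not in live set ['z'])
Stmt 7 'u = 7 + b': DEAD (u not in live set ['z'])
Stmt 8 'return z': KEEP (return); live-in = ['z']
Removed statement numbers: [1, 2, 4, 5, 6, 7]
Surviving IR:
  z = 9
  return z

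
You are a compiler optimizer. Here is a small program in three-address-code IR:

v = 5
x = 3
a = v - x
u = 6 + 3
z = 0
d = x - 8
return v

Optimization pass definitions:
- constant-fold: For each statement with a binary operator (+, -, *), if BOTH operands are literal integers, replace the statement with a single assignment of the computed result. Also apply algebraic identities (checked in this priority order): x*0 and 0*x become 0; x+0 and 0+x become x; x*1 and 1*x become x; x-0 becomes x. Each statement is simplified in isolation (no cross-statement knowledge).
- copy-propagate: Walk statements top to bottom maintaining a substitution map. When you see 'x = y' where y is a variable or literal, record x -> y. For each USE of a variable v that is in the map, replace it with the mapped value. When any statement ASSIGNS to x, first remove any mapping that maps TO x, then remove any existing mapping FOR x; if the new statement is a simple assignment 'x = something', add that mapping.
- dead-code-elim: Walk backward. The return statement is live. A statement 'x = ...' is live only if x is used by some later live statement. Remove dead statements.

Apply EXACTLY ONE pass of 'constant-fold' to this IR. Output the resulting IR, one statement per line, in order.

Applying constant-fold statement-by-statement:
  [1] v = 5  (unchanged)
  [2] x = 3  (unchanged)
  [3] a = v - x  (unchanged)
  [4] u = 6 + 3  -> u = 9
  [5] z = 0  (unchanged)
  [6] d = x - 8  (unchanged)
  [7] return v  (unchanged)
Result (7 stmts):
  v = 5
  x = 3
  a = v - x
  u = 9
  z = 0
  d = x - 8
  return v

Answer: v = 5
x = 3
a = v - x
u = 9
z = 0
d = x - 8
return v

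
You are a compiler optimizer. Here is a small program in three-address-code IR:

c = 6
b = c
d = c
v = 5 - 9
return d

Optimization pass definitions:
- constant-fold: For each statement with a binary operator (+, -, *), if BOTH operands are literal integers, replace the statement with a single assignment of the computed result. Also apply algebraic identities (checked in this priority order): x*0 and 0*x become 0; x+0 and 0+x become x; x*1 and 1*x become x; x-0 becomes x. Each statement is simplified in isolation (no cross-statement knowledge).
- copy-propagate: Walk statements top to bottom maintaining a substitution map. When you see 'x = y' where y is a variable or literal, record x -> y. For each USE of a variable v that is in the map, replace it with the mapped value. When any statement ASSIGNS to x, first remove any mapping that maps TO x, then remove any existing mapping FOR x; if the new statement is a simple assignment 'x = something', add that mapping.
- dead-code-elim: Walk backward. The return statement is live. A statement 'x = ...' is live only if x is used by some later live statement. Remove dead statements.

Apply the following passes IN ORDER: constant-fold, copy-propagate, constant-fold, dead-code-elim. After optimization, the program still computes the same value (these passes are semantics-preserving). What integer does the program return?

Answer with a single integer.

Answer: 6

Derivation:
Initial IR:
  c = 6
  b = c
  d = c
  v = 5 - 9
  return d
After constant-fold (5 stmts):
  c = 6
  b = c
  d = c
  v = -4
  return d
After copy-propagate (5 stmts):
  c = 6
  b = 6
  d = 6
  v = -4
  return 6
After constant-fold (5 stmts):
  c = 6
  b = 6
  d = 6
  v = -4
  return 6
After dead-code-elim (1 stmts):
  return 6
Evaluate:
  c = 6  =>  c = 6
  b = c  =>  b = 6
  d = c  =>  d = 6
  v = 5 - 9  =>  v = -4
  return d = 6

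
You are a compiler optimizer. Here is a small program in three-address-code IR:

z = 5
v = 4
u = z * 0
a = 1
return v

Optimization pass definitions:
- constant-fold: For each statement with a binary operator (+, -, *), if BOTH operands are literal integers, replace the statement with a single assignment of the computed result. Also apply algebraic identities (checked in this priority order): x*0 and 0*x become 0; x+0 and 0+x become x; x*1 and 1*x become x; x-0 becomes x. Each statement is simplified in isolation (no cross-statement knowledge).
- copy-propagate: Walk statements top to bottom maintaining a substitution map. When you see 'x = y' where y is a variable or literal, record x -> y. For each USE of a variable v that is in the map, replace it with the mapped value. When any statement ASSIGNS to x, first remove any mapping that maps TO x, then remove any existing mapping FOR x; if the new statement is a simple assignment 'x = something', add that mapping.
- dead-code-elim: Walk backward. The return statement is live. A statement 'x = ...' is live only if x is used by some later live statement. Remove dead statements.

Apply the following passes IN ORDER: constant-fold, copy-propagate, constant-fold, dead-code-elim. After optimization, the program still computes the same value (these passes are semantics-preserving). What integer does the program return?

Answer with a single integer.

Initial IR:
  z = 5
  v = 4
  u = z * 0
  a = 1
  return v
After constant-fold (5 stmts):
  z = 5
  v = 4
  u = 0
  a = 1
  return v
After copy-propagate (5 stmts):
  z = 5
  v = 4
  u = 0
  a = 1
  return 4
After constant-fold (5 stmts):
  z = 5
  v = 4
  u = 0
  a = 1
  return 4
After dead-code-elim (1 stmts):
  return 4
Evaluate:
  z = 5  =>  z = 5
  v = 4  =>  v = 4
  u = z * 0  =>  u = 0
  a = 1  =>  a = 1
  return v = 4

Answer: 4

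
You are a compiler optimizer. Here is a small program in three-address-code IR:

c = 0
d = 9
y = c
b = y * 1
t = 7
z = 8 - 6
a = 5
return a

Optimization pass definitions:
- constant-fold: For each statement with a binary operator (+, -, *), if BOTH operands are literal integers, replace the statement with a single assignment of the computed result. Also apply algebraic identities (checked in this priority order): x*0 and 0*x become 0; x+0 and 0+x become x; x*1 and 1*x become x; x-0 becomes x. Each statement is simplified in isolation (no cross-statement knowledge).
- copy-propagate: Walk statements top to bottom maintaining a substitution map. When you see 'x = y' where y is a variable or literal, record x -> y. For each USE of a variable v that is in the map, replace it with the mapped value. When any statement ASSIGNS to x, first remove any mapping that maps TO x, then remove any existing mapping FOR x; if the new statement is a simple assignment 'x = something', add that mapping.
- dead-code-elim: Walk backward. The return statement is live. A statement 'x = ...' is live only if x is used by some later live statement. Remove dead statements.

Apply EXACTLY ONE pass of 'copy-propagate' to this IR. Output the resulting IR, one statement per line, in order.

Applying copy-propagate statement-by-statement:
  [1] c = 0  (unchanged)
  [2] d = 9  (unchanged)
  [3] y = c  -> y = 0
  [4] b = y * 1  -> b = 0 * 1
  [5] t = 7  (unchanged)
  [6] z = 8 - 6  (unchanged)
  [7] a = 5  (unchanged)
  [8] return a  -> return 5
Result (8 stmts):
  c = 0
  d = 9
  y = 0
  b = 0 * 1
  t = 7
  z = 8 - 6
  a = 5
  return 5

Answer: c = 0
d = 9
y = 0
b = 0 * 1
t = 7
z = 8 - 6
a = 5
return 5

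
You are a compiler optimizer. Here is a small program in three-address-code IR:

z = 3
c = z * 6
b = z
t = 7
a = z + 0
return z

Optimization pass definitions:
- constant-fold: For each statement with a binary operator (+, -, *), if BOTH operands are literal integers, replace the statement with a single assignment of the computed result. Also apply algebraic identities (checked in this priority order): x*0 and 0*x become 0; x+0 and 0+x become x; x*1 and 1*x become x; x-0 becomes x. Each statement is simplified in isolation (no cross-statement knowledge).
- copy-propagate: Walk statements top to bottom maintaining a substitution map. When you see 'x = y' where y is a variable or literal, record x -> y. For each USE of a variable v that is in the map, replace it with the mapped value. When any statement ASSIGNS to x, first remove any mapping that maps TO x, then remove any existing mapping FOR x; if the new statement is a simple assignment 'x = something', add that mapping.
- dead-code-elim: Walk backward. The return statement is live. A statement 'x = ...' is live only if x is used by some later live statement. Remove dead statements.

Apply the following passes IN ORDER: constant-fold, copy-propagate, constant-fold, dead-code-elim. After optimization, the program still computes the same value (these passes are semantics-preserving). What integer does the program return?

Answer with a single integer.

Answer: 3

Derivation:
Initial IR:
  z = 3
  c = z * 6
  b = z
  t = 7
  a = z + 0
  return z
After constant-fold (6 stmts):
  z = 3
  c = z * 6
  b = z
  t = 7
  a = z
  return z
After copy-propagate (6 stmts):
  z = 3
  c = 3 * 6
  b = 3
  t = 7
  a = 3
  return 3
After constant-fold (6 stmts):
  z = 3
  c = 18
  b = 3
  t = 7
  a = 3
  return 3
After dead-code-elim (1 stmts):
  return 3
Evaluate:
  z = 3  =>  z = 3
  c = z * 6  =>  c = 18
  b = z  =>  b = 3
  t = 7  =>  t = 7
  a = z + 0  =>  a = 3
  return z = 3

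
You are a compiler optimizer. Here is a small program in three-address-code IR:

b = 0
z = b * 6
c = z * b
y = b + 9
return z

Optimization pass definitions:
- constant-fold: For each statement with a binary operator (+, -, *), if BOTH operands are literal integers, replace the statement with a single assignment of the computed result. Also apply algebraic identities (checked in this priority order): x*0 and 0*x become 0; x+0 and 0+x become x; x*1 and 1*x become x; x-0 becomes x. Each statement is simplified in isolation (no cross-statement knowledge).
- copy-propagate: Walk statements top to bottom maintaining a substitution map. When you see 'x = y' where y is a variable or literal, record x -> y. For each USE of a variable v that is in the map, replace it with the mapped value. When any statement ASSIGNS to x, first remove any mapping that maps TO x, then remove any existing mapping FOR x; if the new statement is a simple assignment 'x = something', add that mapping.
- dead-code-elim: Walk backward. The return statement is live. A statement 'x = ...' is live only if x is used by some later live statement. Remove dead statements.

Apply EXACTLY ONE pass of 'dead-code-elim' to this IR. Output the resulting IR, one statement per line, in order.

Applying dead-code-elim statement-by-statement:
  [5] return z  -> KEEP (return); live=['z']
  [4] y = b + 9  -> DEAD (y not live)
  [3] c = z * b  -> DEAD (c not live)
  [2] z = b * 6  -> KEEP; live=['b']
  [1] b = 0  -> KEEP; live=[]
Result (3 stmts):
  b = 0
  z = b * 6
  return z

Answer: b = 0
z = b * 6
return z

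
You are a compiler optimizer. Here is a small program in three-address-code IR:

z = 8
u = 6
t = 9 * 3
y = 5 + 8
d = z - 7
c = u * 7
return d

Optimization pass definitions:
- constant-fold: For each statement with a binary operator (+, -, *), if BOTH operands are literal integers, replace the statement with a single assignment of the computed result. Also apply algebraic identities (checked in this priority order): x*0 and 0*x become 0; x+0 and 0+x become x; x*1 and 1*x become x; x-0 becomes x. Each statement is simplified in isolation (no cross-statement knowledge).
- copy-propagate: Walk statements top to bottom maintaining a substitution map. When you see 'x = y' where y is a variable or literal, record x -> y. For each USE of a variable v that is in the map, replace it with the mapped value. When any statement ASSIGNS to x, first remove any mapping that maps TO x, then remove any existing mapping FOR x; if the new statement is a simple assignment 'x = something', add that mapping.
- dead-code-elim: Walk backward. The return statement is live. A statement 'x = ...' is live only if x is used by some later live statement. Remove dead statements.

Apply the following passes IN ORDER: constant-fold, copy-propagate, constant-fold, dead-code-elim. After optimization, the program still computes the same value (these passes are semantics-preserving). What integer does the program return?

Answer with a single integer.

Answer: 1

Derivation:
Initial IR:
  z = 8
  u = 6
  t = 9 * 3
  y = 5 + 8
  d = z - 7
  c = u * 7
  return d
After constant-fold (7 stmts):
  z = 8
  u = 6
  t = 27
  y = 13
  d = z - 7
  c = u * 7
  return d
After copy-propagate (7 stmts):
  z = 8
  u = 6
  t = 27
  y = 13
  d = 8 - 7
  c = 6 * 7
  return d
After constant-fold (7 stmts):
  z = 8
  u = 6
  t = 27
  y = 13
  d = 1
  c = 42
  return d
After dead-code-elim (2 stmts):
  d = 1
  return d
Evaluate:
  z = 8  =>  z = 8
  u = 6  =>  u = 6
  t = 9 * 3  =>  t = 27
  y = 5 + 8  =>  y = 13
  d = z - 7  =>  d = 1
  c = u * 7  =>  c = 42
  return d = 1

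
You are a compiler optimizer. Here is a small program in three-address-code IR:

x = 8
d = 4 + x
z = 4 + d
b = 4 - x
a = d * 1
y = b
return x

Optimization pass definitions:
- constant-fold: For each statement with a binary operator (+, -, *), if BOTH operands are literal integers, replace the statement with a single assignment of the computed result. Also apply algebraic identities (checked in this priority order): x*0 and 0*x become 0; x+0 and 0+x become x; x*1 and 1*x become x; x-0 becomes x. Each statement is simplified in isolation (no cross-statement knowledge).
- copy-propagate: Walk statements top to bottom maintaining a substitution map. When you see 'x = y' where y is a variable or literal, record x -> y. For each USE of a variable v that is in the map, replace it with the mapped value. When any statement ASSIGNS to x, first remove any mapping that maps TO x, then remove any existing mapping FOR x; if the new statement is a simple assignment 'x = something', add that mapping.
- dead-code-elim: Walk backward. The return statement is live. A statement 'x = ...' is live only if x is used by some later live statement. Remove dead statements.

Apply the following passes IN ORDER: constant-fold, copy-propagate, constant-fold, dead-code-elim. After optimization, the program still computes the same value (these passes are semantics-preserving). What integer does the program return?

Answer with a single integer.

Initial IR:
  x = 8
  d = 4 + x
  z = 4 + d
  b = 4 - x
  a = d * 1
  y = b
  return x
After constant-fold (7 stmts):
  x = 8
  d = 4 + x
  z = 4 + d
  b = 4 - x
  a = d
  y = b
  return x
After copy-propagate (7 stmts):
  x = 8
  d = 4 + 8
  z = 4 + d
  b = 4 - 8
  a = d
  y = b
  return 8
After constant-fold (7 stmts):
  x = 8
  d = 12
  z = 4 + d
  b = -4
  a = d
  y = b
  return 8
After dead-code-elim (1 stmts):
  return 8
Evaluate:
  x = 8  =>  x = 8
  d = 4 + x  =>  d = 12
  z = 4 + d  =>  z = 16
  b = 4 - x  =>  b = -4
  a = d * 1  =>  a = 12
  y = b  =>  y = -4
  return x = 8

Answer: 8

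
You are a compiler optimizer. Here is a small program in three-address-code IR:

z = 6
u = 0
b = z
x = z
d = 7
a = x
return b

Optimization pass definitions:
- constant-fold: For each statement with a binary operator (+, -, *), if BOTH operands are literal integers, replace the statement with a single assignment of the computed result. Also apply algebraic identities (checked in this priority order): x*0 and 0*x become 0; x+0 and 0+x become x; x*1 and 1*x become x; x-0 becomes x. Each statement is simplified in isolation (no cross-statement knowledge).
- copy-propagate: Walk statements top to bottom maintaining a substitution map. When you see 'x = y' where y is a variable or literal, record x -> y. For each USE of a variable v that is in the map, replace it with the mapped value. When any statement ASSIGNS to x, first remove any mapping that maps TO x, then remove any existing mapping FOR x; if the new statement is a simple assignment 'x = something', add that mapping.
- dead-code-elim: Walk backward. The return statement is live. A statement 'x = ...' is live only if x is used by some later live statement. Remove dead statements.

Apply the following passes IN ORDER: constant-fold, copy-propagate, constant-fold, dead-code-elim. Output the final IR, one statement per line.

Answer: return 6

Derivation:
Initial IR:
  z = 6
  u = 0
  b = z
  x = z
  d = 7
  a = x
  return b
After constant-fold (7 stmts):
  z = 6
  u = 0
  b = z
  x = z
  d = 7
  a = x
  return b
After copy-propagate (7 stmts):
  z = 6
  u = 0
  b = 6
  x = 6
  d = 7
  a = 6
  return 6
After constant-fold (7 stmts):
  z = 6
  u = 0
  b = 6
  x = 6
  d = 7
  a = 6
  return 6
After dead-code-elim (1 stmts):
  return 6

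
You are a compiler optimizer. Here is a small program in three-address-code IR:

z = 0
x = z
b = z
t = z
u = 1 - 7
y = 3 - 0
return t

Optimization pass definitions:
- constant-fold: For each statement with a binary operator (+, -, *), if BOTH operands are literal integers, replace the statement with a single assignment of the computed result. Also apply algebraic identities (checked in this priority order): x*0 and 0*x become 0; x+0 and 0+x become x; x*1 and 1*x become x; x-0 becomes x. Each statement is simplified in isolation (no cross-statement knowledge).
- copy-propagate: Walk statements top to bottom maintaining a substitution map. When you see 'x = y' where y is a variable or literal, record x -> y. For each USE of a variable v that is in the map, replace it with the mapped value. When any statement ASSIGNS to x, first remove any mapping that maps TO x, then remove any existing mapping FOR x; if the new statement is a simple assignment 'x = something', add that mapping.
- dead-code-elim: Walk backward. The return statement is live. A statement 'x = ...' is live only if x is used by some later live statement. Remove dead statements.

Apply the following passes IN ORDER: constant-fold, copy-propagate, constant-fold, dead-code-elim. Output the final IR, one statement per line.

Initial IR:
  z = 0
  x = z
  b = z
  t = z
  u = 1 - 7
  y = 3 - 0
  return t
After constant-fold (7 stmts):
  z = 0
  x = z
  b = z
  t = z
  u = -6
  y = 3
  return t
After copy-propagate (7 stmts):
  z = 0
  x = 0
  b = 0
  t = 0
  u = -6
  y = 3
  return 0
After constant-fold (7 stmts):
  z = 0
  x = 0
  b = 0
  t = 0
  u = -6
  y = 3
  return 0
After dead-code-elim (1 stmts):
  return 0

Answer: return 0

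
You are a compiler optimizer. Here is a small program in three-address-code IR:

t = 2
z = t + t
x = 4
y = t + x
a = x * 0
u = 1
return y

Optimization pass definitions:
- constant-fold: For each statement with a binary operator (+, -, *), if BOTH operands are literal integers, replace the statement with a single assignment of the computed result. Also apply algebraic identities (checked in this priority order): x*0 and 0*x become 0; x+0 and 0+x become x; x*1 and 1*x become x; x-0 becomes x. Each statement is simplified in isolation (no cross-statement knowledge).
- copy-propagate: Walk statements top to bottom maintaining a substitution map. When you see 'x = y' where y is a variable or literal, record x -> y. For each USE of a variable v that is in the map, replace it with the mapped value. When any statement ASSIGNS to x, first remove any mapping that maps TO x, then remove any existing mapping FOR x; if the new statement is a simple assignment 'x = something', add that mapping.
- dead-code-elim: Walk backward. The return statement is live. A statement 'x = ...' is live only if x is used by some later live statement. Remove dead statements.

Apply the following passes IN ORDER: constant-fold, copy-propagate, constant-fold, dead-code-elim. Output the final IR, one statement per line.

Initial IR:
  t = 2
  z = t + t
  x = 4
  y = t + x
  a = x * 0
  u = 1
  return y
After constant-fold (7 stmts):
  t = 2
  z = t + t
  x = 4
  y = t + x
  a = 0
  u = 1
  return y
After copy-propagate (7 stmts):
  t = 2
  z = 2 + 2
  x = 4
  y = 2 + 4
  a = 0
  u = 1
  return y
After constant-fold (7 stmts):
  t = 2
  z = 4
  x = 4
  y = 6
  a = 0
  u = 1
  return y
After dead-code-elim (2 stmts):
  y = 6
  return y

Answer: y = 6
return y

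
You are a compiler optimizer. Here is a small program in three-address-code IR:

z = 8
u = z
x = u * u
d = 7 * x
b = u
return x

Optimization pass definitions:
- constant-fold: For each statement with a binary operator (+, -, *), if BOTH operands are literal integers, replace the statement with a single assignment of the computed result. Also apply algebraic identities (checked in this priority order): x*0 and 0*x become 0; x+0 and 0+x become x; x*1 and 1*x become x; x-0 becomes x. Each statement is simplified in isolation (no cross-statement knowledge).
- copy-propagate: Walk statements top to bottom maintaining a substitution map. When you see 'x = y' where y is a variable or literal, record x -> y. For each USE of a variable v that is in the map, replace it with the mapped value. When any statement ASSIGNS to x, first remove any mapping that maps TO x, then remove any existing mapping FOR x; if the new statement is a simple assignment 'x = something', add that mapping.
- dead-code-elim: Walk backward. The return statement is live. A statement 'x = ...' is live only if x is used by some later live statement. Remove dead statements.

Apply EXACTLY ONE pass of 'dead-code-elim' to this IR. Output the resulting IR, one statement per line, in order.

Answer: z = 8
u = z
x = u * u
return x

Derivation:
Applying dead-code-elim statement-by-statement:
  [6] return x  -> KEEP (return); live=['x']
  [5] b = u  -> DEAD (b not live)
  [4] d = 7 * x  -> DEAD (d not live)
  [3] x = u * u  -> KEEP; live=['u']
  [2] u = z  -> KEEP; live=['z']
  [1] z = 8  -> KEEP; live=[]
Result (4 stmts):
  z = 8
  u = z
  x = u * u
  return x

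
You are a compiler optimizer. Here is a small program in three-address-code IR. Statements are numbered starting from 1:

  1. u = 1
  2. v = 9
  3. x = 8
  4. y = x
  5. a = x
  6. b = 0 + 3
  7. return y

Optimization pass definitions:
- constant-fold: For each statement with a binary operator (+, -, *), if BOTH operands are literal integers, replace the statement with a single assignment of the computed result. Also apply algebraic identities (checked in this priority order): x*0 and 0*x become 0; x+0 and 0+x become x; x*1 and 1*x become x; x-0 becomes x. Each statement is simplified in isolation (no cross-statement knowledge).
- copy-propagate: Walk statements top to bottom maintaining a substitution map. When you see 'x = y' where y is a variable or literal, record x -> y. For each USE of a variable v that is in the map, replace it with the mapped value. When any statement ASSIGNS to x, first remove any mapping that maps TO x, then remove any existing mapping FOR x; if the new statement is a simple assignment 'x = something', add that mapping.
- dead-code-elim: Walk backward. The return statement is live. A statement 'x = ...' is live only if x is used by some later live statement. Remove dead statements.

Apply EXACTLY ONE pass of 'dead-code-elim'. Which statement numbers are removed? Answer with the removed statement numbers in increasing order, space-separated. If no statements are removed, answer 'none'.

Answer: 1 2 5 6

Derivation:
Backward liveness scan:
Stmt 1 'u = 1': DEAD (u not in live set [])
Stmt 2 'v = 9': DEAD (v not in live set [])
Stmt 3 'x = 8': KEEP (x is live); live-in = []
Stmt 4 'y = x': KEEP (y is live); live-in = ['x']
Stmt 5 'a = x': DEAD (a not in live set ['y'])
Stmt 6 'b = 0 + 3': DEAD (b not in live set ['y'])
Stmt 7 'return y': KEEP (return); live-in = ['y']
Removed statement numbers: [1, 2, 5, 6]
Surviving IR:
  x = 8
  y = x
  return y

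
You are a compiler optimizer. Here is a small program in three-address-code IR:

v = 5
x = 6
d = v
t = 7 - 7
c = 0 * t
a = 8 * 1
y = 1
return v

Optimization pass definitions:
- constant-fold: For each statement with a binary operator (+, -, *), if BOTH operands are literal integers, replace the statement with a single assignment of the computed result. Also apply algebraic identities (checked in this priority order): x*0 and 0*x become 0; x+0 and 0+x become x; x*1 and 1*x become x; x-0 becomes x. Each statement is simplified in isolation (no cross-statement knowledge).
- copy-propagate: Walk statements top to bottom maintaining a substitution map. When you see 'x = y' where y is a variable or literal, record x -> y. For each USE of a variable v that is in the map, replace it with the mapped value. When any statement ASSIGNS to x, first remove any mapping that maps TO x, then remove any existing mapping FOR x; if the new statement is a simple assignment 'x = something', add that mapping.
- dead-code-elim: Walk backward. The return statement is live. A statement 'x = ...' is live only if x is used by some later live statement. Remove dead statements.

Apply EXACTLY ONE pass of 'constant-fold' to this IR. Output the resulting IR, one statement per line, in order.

Applying constant-fold statement-by-statement:
  [1] v = 5  (unchanged)
  [2] x = 6  (unchanged)
  [3] d = v  (unchanged)
  [4] t = 7 - 7  -> t = 0
  [5] c = 0 * t  -> c = 0
  [6] a = 8 * 1  -> a = 8
  [7] y = 1  (unchanged)
  [8] return v  (unchanged)
Result (8 stmts):
  v = 5
  x = 6
  d = v
  t = 0
  c = 0
  a = 8
  y = 1
  return v

Answer: v = 5
x = 6
d = v
t = 0
c = 0
a = 8
y = 1
return v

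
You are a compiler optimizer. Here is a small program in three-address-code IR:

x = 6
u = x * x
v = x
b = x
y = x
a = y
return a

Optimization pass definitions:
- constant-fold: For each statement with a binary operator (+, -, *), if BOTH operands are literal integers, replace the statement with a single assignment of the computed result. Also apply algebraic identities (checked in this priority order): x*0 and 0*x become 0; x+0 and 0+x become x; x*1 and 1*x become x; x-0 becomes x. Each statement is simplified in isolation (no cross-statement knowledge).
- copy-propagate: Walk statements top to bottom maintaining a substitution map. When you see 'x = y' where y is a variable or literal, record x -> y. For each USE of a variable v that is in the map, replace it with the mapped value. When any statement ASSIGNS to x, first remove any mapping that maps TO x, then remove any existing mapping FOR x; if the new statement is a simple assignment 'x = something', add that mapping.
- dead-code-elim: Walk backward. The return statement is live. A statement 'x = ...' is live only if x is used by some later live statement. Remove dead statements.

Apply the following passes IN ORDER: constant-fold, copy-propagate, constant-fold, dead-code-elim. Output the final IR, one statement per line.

Initial IR:
  x = 6
  u = x * x
  v = x
  b = x
  y = x
  a = y
  return a
After constant-fold (7 stmts):
  x = 6
  u = x * x
  v = x
  b = x
  y = x
  a = y
  return a
After copy-propagate (7 stmts):
  x = 6
  u = 6 * 6
  v = 6
  b = 6
  y = 6
  a = 6
  return 6
After constant-fold (7 stmts):
  x = 6
  u = 36
  v = 6
  b = 6
  y = 6
  a = 6
  return 6
After dead-code-elim (1 stmts):
  return 6

Answer: return 6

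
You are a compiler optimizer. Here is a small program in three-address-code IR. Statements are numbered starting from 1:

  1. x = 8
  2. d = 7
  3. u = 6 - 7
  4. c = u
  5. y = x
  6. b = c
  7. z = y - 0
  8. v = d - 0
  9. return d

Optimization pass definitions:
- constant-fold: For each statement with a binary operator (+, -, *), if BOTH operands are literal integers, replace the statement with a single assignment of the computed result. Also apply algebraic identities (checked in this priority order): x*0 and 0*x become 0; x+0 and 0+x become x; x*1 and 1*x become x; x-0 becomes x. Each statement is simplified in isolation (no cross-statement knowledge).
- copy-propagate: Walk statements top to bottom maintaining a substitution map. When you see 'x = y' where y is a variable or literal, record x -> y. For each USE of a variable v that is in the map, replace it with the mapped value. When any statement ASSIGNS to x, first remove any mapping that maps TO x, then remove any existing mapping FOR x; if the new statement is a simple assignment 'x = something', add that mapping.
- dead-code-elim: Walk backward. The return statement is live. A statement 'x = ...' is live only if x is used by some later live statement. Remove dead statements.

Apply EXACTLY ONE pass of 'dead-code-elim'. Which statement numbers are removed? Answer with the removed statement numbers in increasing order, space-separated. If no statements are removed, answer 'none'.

Backward liveness scan:
Stmt 1 'x = 8': DEAD (x not in live set [])
Stmt 2 'd = 7': KEEP (d is live); live-in = []
Stmt 3 'u = 6 - 7': DEAD (u not in live set ['d'])
Stmt 4 'c = u': DEAD (c not in live set ['d'])
Stmt 5 'y = x': DEAD (y not in live set ['d'])
Stmt 6 'b = c': DEAD (b not in live set ['d'])
Stmt 7 'z = y - 0': DEAD (z not in live set ['d'])
Stmt 8 'v = d - 0': DEAD (v not in live set ['d'])
Stmt 9 'return d': KEEP (return); live-in = ['d']
Removed statement numbers: [1, 3, 4, 5, 6, 7, 8]
Surviving IR:
  d = 7
  return d

Answer: 1 3 4 5 6 7 8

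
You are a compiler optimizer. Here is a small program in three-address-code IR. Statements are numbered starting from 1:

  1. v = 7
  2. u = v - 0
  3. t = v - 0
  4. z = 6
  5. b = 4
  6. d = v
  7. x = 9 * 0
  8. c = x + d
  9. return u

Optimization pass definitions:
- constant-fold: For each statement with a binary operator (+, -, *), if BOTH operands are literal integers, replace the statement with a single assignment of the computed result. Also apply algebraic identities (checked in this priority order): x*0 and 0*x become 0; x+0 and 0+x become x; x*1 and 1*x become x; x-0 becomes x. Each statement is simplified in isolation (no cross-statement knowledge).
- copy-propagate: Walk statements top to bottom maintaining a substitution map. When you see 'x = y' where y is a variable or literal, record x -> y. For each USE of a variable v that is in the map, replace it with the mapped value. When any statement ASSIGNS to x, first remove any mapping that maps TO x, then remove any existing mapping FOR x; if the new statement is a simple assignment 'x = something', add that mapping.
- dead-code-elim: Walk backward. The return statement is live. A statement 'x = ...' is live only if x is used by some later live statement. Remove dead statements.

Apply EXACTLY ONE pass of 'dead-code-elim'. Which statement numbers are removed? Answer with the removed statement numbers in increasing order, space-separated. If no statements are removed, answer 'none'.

Answer: 3 4 5 6 7 8

Derivation:
Backward liveness scan:
Stmt 1 'v = 7': KEEP (v is live); live-in = []
Stmt 2 'u = v - 0': KEEP (u is live); live-in = ['v']
Stmt 3 't = v - 0': DEAD (t not in live set ['u'])
Stmt 4 'z = 6': DEAD (z not in live set ['u'])
Stmt 5 'b = 4': DEAD (b not in live set ['u'])
Stmt 6 'd = v': DEAD (d not in live set ['u'])
Stmt 7 'x = 9 * 0': DEAD (x not in live set ['u'])
Stmt 8 'c = x + d': DEAD (c not in live set ['u'])
Stmt 9 'return u': KEEP (return); live-in = ['u']
Removed statement numbers: [3, 4, 5, 6, 7, 8]
Surviving IR:
  v = 7
  u = v - 0
  return u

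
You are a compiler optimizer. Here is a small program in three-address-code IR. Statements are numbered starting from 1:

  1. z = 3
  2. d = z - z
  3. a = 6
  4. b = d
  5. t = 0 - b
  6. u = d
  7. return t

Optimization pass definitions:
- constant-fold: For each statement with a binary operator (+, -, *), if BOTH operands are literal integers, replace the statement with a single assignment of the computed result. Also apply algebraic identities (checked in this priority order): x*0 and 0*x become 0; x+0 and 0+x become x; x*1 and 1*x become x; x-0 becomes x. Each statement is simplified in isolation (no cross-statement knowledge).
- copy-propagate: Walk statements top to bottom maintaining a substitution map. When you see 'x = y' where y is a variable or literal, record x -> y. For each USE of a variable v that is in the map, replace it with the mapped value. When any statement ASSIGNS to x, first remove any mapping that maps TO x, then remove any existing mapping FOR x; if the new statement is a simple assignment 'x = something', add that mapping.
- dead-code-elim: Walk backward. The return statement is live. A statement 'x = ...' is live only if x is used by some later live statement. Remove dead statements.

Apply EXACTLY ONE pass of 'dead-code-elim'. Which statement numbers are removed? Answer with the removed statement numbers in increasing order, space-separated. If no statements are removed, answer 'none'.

Backward liveness scan:
Stmt 1 'z = 3': KEEP (z is live); live-in = []
Stmt 2 'd = z - z': KEEP (d is live); live-in = ['z']
Stmt 3 'a = 6': DEAD (a not in live set ['d'])
Stmt 4 'b = d': KEEP (b is live); live-in = ['d']
Stmt 5 't = 0 - b': KEEP (t is live); live-in = ['b']
Stmt 6 'u = d': DEAD (u not in live set ['t'])
Stmt 7 'return t': KEEP (return); live-in = ['t']
Removed statement numbers: [3, 6]
Surviving IR:
  z = 3
  d = z - z
  b = d
  t = 0 - b
  return t

Answer: 3 6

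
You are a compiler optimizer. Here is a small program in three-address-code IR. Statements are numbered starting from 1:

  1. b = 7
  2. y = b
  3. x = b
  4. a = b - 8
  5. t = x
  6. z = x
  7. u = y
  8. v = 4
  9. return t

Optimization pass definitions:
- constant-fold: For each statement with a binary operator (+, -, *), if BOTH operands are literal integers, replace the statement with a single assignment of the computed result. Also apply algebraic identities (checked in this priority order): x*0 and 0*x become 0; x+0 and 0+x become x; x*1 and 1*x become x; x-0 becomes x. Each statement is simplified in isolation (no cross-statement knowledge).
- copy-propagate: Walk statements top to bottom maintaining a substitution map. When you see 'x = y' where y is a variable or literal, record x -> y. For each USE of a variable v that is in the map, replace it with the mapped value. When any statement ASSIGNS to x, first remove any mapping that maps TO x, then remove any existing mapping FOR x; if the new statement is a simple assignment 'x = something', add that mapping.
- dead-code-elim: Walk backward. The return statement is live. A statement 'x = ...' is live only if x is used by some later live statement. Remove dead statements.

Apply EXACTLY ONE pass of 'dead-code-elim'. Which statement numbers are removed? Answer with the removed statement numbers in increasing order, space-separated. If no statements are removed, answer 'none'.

Backward liveness scan:
Stmt 1 'b = 7': KEEP (b is live); live-in = []
Stmt 2 'y = b': DEAD (y not in live set ['b'])
Stmt 3 'x = b': KEEP (x is live); live-in = ['b']
Stmt 4 'a = b - 8': DEAD (a not in live set ['x'])
Stmt 5 't = x': KEEP (t is live); live-in = ['x']
Stmt 6 'z = x': DEAD (z not in live set ['t'])
Stmt 7 'u = y': DEAD (u not in live set ['t'])
Stmt 8 'v = 4': DEAD (v not in live set ['t'])
Stmt 9 'return t': KEEP (return); live-in = ['t']
Removed statement numbers: [2, 4, 6, 7, 8]
Surviving IR:
  b = 7
  x = b
  t = x
  return t

Answer: 2 4 6 7 8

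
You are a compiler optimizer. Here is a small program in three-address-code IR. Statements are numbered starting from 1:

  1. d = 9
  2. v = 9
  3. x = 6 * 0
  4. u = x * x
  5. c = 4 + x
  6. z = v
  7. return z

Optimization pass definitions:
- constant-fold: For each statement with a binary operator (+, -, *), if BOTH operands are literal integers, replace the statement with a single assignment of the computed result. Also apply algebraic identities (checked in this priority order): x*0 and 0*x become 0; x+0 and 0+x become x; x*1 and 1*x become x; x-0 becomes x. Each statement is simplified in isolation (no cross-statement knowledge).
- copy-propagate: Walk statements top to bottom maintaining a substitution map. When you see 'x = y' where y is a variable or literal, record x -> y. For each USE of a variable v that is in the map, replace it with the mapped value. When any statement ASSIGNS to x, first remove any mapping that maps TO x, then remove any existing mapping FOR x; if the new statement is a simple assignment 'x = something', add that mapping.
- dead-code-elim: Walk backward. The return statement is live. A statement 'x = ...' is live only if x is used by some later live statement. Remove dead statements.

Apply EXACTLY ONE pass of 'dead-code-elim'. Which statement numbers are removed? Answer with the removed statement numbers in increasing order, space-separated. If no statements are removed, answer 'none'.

Answer: 1 3 4 5

Derivation:
Backward liveness scan:
Stmt 1 'd = 9': DEAD (d not in live set [])
Stmt 2 'v = 9': KEEP (v is live); live-in = []
Stmt 3 'x = 6 * 0': DEAD (x not in live set ['v'])
Stmt 4 'u = x * x': DEAD (u not in live set ['v'])
Stmt 5 'c = 4 + x': DEAD (c not in live set ['v'])
Stmt 6 'z = v': KEEP (z is live); live-in = ['v']
Stmt 7 'return z': KEEP (return); live-in = ['z']
Removed statement numbers: [1, 3, 4, 5]
Surviving IR:
  v = 9
  z = v
  return z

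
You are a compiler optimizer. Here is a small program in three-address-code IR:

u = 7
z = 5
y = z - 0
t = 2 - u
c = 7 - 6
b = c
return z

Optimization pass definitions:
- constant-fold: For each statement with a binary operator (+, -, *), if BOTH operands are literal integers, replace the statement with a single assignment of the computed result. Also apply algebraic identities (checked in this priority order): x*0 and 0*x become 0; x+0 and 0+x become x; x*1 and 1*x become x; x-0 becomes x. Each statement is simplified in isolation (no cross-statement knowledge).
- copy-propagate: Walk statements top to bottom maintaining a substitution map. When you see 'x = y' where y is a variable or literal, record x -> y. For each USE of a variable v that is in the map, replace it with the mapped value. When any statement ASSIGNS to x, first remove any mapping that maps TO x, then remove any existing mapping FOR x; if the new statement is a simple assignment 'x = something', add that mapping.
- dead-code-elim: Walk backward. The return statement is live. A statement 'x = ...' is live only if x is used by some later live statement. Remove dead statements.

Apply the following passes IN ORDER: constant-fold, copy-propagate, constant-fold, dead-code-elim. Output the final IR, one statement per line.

Initial IR:
  u = 7
  z = 5
  y = z - 0
  t = 2 - u
  c = 7 - 6
  b = c
  return z
After constant-fold (7 stmts):
  u = 7
  z = 5
  y = z
  t = 2 - u
  c = 1
  b = c
  return z
After copy-propagate (7 stmts):
  u = 7
  z = 5
  y = 5
  t = 2 - 7
  c = 1
  b = 1
  return 5
After constant-fold (7 stmts):
  u = 7
  z = 5
  y = 5
  t = -5
  c = 1
  b = 1
  return 5
After dead-code-elim (1 stmts):
  return 5

Answer: return 5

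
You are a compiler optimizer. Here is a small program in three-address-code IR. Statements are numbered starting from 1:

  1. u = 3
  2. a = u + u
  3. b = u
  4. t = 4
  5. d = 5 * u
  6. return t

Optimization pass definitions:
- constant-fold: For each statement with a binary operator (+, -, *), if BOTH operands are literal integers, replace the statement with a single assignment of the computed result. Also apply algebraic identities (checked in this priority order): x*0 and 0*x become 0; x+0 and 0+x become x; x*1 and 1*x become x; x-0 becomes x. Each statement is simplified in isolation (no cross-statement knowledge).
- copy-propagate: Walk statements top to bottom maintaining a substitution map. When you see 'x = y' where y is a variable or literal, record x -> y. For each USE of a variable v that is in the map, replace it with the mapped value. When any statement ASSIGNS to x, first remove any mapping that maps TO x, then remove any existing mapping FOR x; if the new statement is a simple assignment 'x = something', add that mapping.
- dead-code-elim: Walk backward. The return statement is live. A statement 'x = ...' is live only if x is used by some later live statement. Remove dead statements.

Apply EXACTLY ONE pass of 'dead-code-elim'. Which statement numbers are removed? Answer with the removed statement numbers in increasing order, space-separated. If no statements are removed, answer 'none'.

Answer: 1 2 3 5

Derivation:
Backward liveness scan:
Stmt 1 'u = 3': DEAD (u not in live set [])
Stmt 2 'a = u + u': DEAD (a not in live set [])
Stmt 3 'b = u': DEAD (b not in live set [])
Stmt 4 't = 4': KEEP (t is live); live-in = []
Stmt 5 'd = 5 * u': DEAD (d not in live set ['t'])
Stmt 6 'return t': KEEP (return); live-in = ['t']
Removed statement numbers: [1, 2, 3, 5]
Surviving IR:
  t = 4
  return t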